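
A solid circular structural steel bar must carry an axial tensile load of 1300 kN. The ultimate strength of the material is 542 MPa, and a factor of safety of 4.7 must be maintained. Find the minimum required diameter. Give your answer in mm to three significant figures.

d = 120 mm

Allowable stress σ_allow = 542/4.7 = 115.3 MPa.
Required area A = F/σ_allow = 1300000/115.3 = 11270 mm².
A = πd²/4 → d = √(4A/π) = 119.8 mm.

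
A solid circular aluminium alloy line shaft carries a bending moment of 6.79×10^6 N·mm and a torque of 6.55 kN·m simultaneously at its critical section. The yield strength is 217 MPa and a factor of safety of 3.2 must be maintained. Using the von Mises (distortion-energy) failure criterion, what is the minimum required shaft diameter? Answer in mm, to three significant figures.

d = 110 mm

σ_allow = σ_y/n = 217/3.2 = 67.81 MPa.
For a solid shaft σ_b = 32M/(πd³) and τ = 16T/(πd³), so the von Mises stress is σ' = (16/πd³)·√(4M²+3T²).
√(4M²+3T²) = √(4×(6.790×10^6)² + 3×(6.550×10^6)²) = 1.770×10^7 N·mm.
d³ = 16×1.770×10^7/(π×67.81) = 1.329×10^6 mm³.
d = 109.9 mm.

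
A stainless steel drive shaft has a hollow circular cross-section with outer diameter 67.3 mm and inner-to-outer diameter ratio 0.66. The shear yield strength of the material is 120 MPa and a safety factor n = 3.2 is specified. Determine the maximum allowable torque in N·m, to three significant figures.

τ_allow = 120/3.2 = 37.50 MPa.
For a hollow shaft T_allow = τ_allow·πd_o³(1−k⁴)/16 with 1−k⁴ = 0.8103, so πd_o³(1−k⁴)/16 = 48490 mm³.
T_allow = 37.50×48490 = 1.819×10^6 N·mm = 1819 N·m.

T_allow = 1820 N·m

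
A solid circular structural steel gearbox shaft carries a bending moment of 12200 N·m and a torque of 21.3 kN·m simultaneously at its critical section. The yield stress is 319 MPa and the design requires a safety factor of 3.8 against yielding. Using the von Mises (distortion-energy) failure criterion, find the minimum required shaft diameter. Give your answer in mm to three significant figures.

d = 139 mm

σ_allow = σ_y/n = 319/3.8 = 83.95 MPa.
For a solid shaft σ_b = 32M/(πd³) and τ = 16T/(πd³), so the von Mises stress is σ' = (16/πd³)·√(4M²+3T²).
√(4M²+3T²) = √(4×(1.220×10^7)² + 3×(2.130×10^7)²) = 4.423×10^7 N·mm.
d³ = 16×4.423×10^7/(π×83.95) = 2.683×10^6 mm³.
d = 139.0 mm.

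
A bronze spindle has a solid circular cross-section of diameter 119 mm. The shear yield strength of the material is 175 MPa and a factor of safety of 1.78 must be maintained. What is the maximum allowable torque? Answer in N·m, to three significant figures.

τ_allow = 175/1.78 = 98.31 MPa.
For a solid shaft T_allow = τ_allow·πd³/16; πd³/16 = π×119³/16 = 330900 mm³.
T_allow = 98.31×330900 = 3.253×10^7 N·mm = 32530 N·m.

T_allow = 32500 N·m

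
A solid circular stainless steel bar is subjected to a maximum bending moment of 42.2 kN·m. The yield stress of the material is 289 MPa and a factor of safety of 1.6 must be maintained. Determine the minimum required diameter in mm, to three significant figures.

σ_allow = 289/1.6 = 180.6 MPa.
For a solid circular section σ = 32M/(πd³), so d³ = 32M/(π σ_allow) = 32×4.2200×10^7/(π×180.6) = 2.380×10^6 mm³.
d = 133.5 mm.

d = 134 mm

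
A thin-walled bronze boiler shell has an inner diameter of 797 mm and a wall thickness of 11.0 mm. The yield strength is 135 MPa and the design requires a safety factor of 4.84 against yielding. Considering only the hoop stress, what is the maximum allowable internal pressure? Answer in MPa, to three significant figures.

σ_allow = 135/4.84 = 27.89 MPa.
σ_h = pD/(2t) → p_allow = 2σ_allow t/D = 2×27.89×11.0/797 = 0.7699 MPa.

p_allow = 0.770 MPa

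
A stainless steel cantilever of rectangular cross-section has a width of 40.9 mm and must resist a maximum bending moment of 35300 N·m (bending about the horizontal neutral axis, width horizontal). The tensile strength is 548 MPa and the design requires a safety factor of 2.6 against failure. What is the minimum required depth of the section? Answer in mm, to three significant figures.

σ_allow = 548/2.6 = 210.8 MPa.
For a rectangular section σ = 6M/(bh²), so h² = 6M/(b σ_allow) = 6×3.5300×10^7/(40.9×210.8) = 24570 mm².
h = 156.7 mm.

h = 157 mm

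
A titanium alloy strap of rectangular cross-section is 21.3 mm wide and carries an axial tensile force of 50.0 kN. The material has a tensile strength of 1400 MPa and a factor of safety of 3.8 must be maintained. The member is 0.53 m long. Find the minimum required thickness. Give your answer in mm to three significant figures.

σ_allow = 1400/3.8 = 368.4 MPa.
Required area A = F/σ_allow = 50000/368.4 = 135.7 mm².
t = A/w = 135.7/21.3 = 6.372 mm.

t = 6.37 mm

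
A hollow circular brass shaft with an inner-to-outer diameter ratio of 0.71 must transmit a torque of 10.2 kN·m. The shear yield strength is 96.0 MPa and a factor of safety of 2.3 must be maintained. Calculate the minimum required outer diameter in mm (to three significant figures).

τ_allow = 96.0/2.3 = 41.74 MPa.
For a hollow shaft τ = 16T/[πd_o³(1−k⁴)] with k = 0.71, so 1−k⁴ = 0.7459.
d_o³ = 16T/[π τ_allow (1−k⁴)] = 16×1.0200×10^7/(π×41.74×0.7459) = 1.669×10^6 mm³.
d_o = 118.6 mm.

d_o = 119 mm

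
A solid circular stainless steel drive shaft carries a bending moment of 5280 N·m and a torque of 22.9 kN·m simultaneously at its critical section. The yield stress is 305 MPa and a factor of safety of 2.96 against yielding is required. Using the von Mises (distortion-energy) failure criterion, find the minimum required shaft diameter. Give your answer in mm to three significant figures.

d = 127 mm

σ_allow = σ_y/n = 305/2.96 = 103.0 MPa.
For a solid shaft σ_b = 32M/(πd³) and τ = 16T/(πd³), so the von Mises stress is σ' = (16/πd³)·√(4M²+3T²).
√(4M²+3T²) = √(4×(5.280×10^6)² + 3×(2.290×10^7)²) = 4.105×10^7 N·mm.
d³ = 16×4.105×10^7/(π×103.0) = 2.029×10^6 mm³.
d = 126.6 mm.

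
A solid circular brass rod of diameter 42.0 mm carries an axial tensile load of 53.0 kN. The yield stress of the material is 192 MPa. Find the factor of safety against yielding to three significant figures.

n = 5.02

A = πd²/4 = 1385 mm².
σ = F/A = 53000/1385 = 38.25 MPa.
n = 192/38.25 = 5.019.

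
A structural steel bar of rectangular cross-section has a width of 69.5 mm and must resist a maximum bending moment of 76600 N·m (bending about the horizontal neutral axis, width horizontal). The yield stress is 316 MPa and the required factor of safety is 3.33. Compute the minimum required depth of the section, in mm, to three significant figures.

h = 264 mm

σ_allow = 316/3.33 = 94.89 MPa.
For a rectangular section σ = 6M/(bh²), so h² = 6M/(b σ_allow) = 6×7.6600×10^7/(69.5×94.89) = 69690 mm².
h = 264.0 mm.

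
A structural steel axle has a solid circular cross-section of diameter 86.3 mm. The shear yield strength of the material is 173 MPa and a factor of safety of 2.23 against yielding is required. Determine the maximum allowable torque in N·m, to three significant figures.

T_allow = 9790 N·m

τ_allow = 173/2.23 = 77.58 MPa.
For a solid shaft T_allow = τ_allow·πd³/16; πd³/16 = π×86.3³/16 = 126200 mm³.
T_allow = 77.58×126200 = 9.790×10^6 N·mm = 9790 N·m.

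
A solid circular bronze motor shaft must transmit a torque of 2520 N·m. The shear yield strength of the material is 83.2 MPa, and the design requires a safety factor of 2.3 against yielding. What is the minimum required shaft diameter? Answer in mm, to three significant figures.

Allowable shear stress τ_allow = 83.2/2.3 = 36.17 MPa.
For a solid shaft τ = 16T/(πd³), so d³ = 16T/(π τ_allow) = 16×2520000/(π×36.17) = 354800 mm³.
d = (354800)^(1/3) = 70.79 mm.

d = 70.8 mm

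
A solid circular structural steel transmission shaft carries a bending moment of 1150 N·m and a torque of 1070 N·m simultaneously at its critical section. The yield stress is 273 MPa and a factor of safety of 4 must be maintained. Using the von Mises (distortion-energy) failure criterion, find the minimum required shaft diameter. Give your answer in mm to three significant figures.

d = 60.4 mm

σ_allow = σ_y/n = 273/4 = 68.25 MPa.
For a solid shaft σ_b = 32M/(πd³) and τ = 16T/(πd³), so the von Mises stress is σ' = (16/πd³)·√(4M²+3T²).
√(4M²+3T²) = √(4×(1.150×10^6)² + 3×(1.070×10^6)²) = 2.954×10^6 N·mm.
d³ = 16×2.954×10^6/(π×68.25) = 220400 mm³.
d = 60.41 mm.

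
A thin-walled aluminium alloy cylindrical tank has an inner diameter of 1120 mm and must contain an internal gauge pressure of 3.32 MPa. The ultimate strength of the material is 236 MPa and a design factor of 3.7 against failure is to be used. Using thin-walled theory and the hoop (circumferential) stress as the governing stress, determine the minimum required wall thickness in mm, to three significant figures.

σ_allow = 236/3.7 = 63.78 MPa.
Hoop stress σ_h = pD/(2t), so t = pD/(2σ_allow) = 3.32×1120/(2×63.78) = 29.15 mm.

t = 29.1 mm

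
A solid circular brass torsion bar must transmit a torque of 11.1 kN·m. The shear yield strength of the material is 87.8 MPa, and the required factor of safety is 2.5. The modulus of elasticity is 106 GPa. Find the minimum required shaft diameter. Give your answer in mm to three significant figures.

d = 117 mm

Allowable shear stress τ_allow = 87.8/2.5 = 35.12 MPa.
For a solid shaft τ = 16T/(πd³), so d³ = 16T/(π τ_allow) = 16×1.1100×10^7/(π×35.12) = 1.610×10^6 mm³.
d = (1.610×10^6)^(1/3) = 117.2 mm.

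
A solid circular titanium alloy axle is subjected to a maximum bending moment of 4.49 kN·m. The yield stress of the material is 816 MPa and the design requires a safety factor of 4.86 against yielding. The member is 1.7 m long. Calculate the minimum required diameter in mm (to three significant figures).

d = 64.8 mm

σ_allow = 816/4.86 = 167.9 MPa.
For a solid circular section σ = 32M/(πd³), so d³ = 32M/(π σ_allow) = 32×4490000/(π×167.9) = 272400 mm³.
d = 64.82 mm.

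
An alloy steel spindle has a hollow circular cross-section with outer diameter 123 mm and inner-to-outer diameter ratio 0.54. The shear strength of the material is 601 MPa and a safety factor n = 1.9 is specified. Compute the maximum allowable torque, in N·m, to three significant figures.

τ_allow = 601/1.9 = 316.3 MPa.
For a hollow shaft T_allow = τ_allow·πd_o³(1−k⁴)/16 with 1−k⁴ = 0.9150, so πd_o³(1−k⁴)/16 = 334300 mm³.
T_allow = 316.3×334300 = 1.057×10^8 N·mm = 105700 N·m.

T_allow = 1.06×10^5 N·m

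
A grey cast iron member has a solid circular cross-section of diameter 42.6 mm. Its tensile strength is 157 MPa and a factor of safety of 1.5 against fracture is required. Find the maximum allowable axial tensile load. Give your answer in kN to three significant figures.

F_allow = 149 kN

σ_allow = 157/1.5 = 104.7 MPa.
A = πd²/4 = π×42.6²/4 = 1425 mm².
F_allow = σ_allow × A = 104.7×1425 = 149200 N.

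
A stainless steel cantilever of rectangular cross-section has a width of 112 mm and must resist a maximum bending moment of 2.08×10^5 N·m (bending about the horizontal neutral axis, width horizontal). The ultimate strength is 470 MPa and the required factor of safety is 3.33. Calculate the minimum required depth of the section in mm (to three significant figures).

h = 281 mm

σ_allow = 470/3.33 = 141.1 MPa.
For a rectangular section σ = 6M/(bh²), so h² = 6M/(b σ_allow) = 6×2.0800×10^8/(112×141.1) = 78950 mm².
h = 281.0 mm.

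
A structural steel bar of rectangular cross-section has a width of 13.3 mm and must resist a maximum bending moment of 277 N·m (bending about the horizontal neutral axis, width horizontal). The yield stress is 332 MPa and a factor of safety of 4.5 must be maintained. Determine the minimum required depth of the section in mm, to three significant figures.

h = 41.2 mm

σ_allow = 332/4.5 = 73.78 MPa.
For a rectangular section σ = 6M/(bh²), so h² = 6M/(b σ_allow) = 6×277000/(13.3×73.78) = 1694 mm².
h = 41.16 mm.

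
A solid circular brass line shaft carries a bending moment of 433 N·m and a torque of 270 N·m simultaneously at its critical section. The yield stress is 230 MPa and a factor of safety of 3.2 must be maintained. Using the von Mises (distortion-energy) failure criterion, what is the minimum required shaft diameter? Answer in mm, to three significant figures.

σ_allow = σ_y/n = 230/3.2 = 71.88 MPa.
For a solid shaft σ_b = 32M/(πd³) and τ = 16T/(πd³), so the von Mises stress is σ' = (16/πd³)·√(4M²+3T²).
√(4M²+3T²) = √(4×(433000)² + 3×(270000)²) = 984200 N·mm.
d³ = 16×984200/(π×71.88) = 69740 mm³.
d = 41.16 mm.

d = 41.2 mm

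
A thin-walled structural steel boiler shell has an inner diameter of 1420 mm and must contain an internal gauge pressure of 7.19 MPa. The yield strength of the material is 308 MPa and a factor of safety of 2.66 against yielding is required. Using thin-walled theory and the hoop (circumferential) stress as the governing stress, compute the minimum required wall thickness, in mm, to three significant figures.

t = 44.1 mm

σ_allow = 308/2.66 = 115.8 MPa.
Hoop stress σ_h = pD/(2t), so t = pD/(2σ_allow) = 7.19×1420/(2×115.8) = 44.09 mm.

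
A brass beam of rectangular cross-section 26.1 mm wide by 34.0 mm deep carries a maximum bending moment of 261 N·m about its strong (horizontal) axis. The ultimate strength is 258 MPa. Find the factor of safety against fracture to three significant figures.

n = 4.97

Section modulus S = bh²/6 = 26.1×34.0²/6 = 5029 mm³.
σ = M/S = 261000/5029 = 51.90 MPa.
n = 258/51.90 = 4.971.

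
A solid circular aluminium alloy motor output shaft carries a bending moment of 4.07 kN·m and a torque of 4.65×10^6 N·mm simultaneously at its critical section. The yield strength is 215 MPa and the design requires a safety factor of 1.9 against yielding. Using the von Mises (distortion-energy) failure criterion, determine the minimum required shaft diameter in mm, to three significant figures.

σ_allow = σ_y/n = 215/1.9 = 113.2 MPa.
For a solid shaft σ_b = 32M/(πd³) and τ = 16T/(πd³), so the von Mises stress is σ' = (16/πd³)·√(4M²+3T²).
√(4M²+3T²) = √(4×(4.070×10^6)² + 3×(4.650×10^6)²) = 1.145×10^7 N·mm.
d³ = 16×1.145×10^7/(π×113.2) = 515400 mm³.
d = 80.18 mm.

d = 80.2 mm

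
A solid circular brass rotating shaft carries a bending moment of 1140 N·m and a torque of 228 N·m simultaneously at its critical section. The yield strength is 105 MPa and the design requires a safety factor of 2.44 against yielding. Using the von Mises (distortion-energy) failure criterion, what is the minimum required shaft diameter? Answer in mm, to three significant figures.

d = 64.9 mm

σ_allow = σ_y/n = 105/2.44 = 43.03 MPa.
For a solid shaft σ_b = 32M/(πd³) and τ = 16T/(πd³), so the von Mises stress is σ' = (16/πd³)·√(4M²+3T²).
√(4M²+3T²) = √(4×(1.140×10^6)² + 3×(228000)²) = 2.314×10^6 N·mm.
d³ = 16×2.314×10^6/(π×43.03) = 273900 mm³.
d = 64.94 mm.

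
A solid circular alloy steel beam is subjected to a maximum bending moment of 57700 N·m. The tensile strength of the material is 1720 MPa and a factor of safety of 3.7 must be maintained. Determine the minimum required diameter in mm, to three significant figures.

σ_allow = 1720/3.7 = 464.9 MPa.
For a solid circular section σ = 32M/(πd³), so d³ = 32M/(π σ_allow) = 32×5.7700×10^7/(π×464.9) = 1.264×10^6 mm³.
d = 108.1 mm.

d = 108 mm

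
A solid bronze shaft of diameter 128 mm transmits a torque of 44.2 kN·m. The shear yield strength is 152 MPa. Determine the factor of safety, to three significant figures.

τ = 16T/(πd³) = 16×4.4200×10^7/(π×128³) = 107.3 MPa.
n = τ_limit/τ = 152/107.3 = 1.416.

n = 1.42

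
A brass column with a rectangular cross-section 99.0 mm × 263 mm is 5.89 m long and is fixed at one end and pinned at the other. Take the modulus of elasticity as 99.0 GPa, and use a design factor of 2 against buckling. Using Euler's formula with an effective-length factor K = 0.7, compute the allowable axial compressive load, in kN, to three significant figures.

P_allow = 611 kN

Buckling occurs about the weak axis: I_min = h·b³/12 = 263×99.0³/12 = 2.127×10^7 mm⁴ (b = 99.0 mm is the smaller dimension).
Effective length L_e = KL = 0.7×5.89 m = 4123 mm.
Euler critical load P_cr = π²EI/L_e² = π²×99000×2.127×10^7/4123² = 1.222×10^6 N.
P_allow = P_cr/n = 1.222×10^6/2 = 611200 N.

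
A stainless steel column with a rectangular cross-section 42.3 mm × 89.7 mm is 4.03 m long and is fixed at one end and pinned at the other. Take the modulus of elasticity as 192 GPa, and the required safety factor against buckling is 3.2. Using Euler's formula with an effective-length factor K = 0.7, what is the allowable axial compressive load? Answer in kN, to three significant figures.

P_allow = 42.1 kN

Buckling occurs about the weak axis: I_min = h·b³/12 = 89.7×42.3³/12 = 565800 mm⁴ (b = 42.3 mm is the smaller dimension).
Effective length L_e = KL = 0.7×4.03 m = 2821 mm.
Euler critical load P_cr = π²EI/L_e² = π²×192000×565800/2821² = 134700 N.
P_allow = P_cr/n = 134700/3.2 = 42100 N.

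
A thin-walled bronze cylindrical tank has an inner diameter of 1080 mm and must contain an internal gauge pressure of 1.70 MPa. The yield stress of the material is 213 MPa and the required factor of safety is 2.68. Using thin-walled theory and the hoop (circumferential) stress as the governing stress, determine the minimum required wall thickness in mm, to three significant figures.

σ_allow = 213/2.68 = 79.48 MPa.
Hoop stress σ_h = pD/(2t), so t = pD/(2σ_allow) = 1.70×1080/(2×79.48) = 11.55 mm.

t = 11.6 mm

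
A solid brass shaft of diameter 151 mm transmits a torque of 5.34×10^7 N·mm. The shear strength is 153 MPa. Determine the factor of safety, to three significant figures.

τ = 16T/(πd³) = 16×5.3400×10^7/(π×151³) = 78.99 MPa.
n = τ_limit/τ = 153/78.99 = 1.937.

n = 1.94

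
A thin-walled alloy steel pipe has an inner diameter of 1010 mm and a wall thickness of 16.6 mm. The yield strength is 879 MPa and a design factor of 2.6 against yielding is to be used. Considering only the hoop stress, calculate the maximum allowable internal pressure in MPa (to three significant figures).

σ_allow = 879/2.6 = 338.1 MPa.
σ_h = pD/(2t) → p_allow = 2σ_allow t/D = 2×338.1×16.6/1010 = 11.11 MPa.

p_allow = 11.1 MPa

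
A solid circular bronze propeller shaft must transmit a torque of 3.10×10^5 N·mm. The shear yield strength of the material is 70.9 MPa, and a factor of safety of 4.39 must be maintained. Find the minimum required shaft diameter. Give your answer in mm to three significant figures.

Allowable shear stress τ_allow = 70.9/4.39 = 16.15 MPa.
For a solid shaft τ = 16T/(πd³), so d³ = 16T/(π τ_allow) = 16×310000/(π×16.15) = 97760 mm³.
d = (97760)^(1/3) = 46.07 mm.

d = 46.1 mm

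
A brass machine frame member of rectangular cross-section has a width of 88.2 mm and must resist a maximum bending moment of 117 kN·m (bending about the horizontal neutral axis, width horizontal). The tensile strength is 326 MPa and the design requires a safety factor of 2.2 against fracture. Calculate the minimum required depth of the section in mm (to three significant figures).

σ_allow = 326/2.2 = 148.2 MPa.
For a rectangular section σ = 6M/(bh²), so h² = 6M/(b σ_allow) = 6×1.1700×10^8/(88.2×148.2) = 53710 mm².
h = 231.8 mm.

h = 232 mm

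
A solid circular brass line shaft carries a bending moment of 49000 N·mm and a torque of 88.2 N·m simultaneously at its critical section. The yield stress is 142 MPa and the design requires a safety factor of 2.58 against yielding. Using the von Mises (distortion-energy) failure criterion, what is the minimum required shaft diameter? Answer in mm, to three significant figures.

d = 25.6 mm

σ_allow = σ_y/n = 142/2.58 = 55.04 MPa.
For a solid shaft σ_b = 32M/(πd³) and τ = 16T/(πd³), so the von Mises stress is σ' = (16/πd³)·√(4M²+3T²).
√(4M²+3T²) = √(4×(49000)² + 3×(88200)²) = 181500 N·mm.
d³ = 16×181500/(π×55.04) = 16790 mm³.
d = 25.61 mm.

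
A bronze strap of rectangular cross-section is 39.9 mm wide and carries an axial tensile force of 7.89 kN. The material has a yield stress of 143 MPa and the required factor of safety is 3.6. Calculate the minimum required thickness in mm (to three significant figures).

σ_allow = 143/3.6 = 39.72 MPa.
Required area A = F/σ_allow = 7890.0/39.72 = 198.6 mm².
t = A/w = 198.6/39.9 = 4.978 mm.

t = 4.98 mm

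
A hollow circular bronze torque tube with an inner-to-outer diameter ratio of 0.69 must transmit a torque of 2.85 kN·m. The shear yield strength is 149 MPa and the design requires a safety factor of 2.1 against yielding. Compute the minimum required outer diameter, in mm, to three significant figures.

d_o = 64.2 mm

τ_allow = 149/2.1 = 70.95 MPa.
For a hollow shaft τ = 16T/[πd_o³(1−k⁴)] with k = 0.69, so 1−k⁴ = 0.7733.
d_o³ = 16T/[π τ_allow (1−k⁴)] = 16×2850000/(π×70.95×0.7733) = 264500 mm³.
d_o = 64.19 mm.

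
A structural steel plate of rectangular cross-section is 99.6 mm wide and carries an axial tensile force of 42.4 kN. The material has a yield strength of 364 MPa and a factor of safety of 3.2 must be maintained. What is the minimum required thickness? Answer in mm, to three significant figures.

t = 3.74 mm

σ_allow = 364/3.2 = 113.8 MPa.
Required area A = F/σ_allow = 42400/113.8 = 372.7 mm².
t = A/w = 372.7/99.6 = 3.742 mm.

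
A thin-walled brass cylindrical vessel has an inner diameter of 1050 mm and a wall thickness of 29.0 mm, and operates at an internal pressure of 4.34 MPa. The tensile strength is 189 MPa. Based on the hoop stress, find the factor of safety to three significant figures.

n = 2.41

σ_h = pD/(2t) = 4.34×1050/(2×29.0) = 78.57 MPa.
n = 189/78.57 = 2.406.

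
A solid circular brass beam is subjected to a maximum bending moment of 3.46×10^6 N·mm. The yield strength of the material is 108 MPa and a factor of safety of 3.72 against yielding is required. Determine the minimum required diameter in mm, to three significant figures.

d = 107 mm

σ_allow = 108/3.72 = 29.03 MPa.
For a solid circular section σ = 32M/(πd³), so d³ = 32M/(π σ_allow) = 32×3460000/(π×29.03) = 1.214×10^6 mm³.
d = 106.7 mm.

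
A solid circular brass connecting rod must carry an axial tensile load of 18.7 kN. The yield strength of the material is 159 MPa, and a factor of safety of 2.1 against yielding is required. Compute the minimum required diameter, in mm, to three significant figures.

d = 17.7 mm

Allowable stress σ_allow = 159/2.1 = 75.71 MPa.
Required area A = F/σ_allow = 18700/75.71 = 247.0 mm².
A = πd²/4 → d = √(4A/π) = 17.73 mm.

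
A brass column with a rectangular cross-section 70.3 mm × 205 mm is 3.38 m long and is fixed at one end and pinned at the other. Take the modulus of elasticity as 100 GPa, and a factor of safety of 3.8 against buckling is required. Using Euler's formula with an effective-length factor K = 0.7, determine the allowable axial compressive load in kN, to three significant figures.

Buckling occurs about the weak axis: I_min = h·b³/12 = 205×70.3³/12 = 5.935×10^6 mm⁴ (b = 70.3 mm is the smaller dimension).
Effective length L_e = KL = 0.7×3.38 m = 2366 mm.
Euler critical load P_cr = π²EI/L_e² = π²×100000×5.935×10^6/2366² = 1.046×10^6 N.
P_allow = P_cr/n = 1.046×10^6/3.8 = 275400 N.

P_allow = 275 kN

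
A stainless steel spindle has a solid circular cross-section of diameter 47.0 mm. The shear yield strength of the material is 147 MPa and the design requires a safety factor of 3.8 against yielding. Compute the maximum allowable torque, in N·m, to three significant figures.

τ_allow = 147/3.8 = 38.68 MPa.
For a solid shaft T_allow = τ_allow·πd³/16; πd³/16 = π×47.0³/16 = 20390 mm³.
T_allow = 38.68×20390 = 788600 N·mm = 788.6 N·m.

T_allow = 789 N·m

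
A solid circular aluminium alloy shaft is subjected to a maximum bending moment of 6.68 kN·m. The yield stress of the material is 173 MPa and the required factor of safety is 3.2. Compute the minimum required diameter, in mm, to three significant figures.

σ_allow = 173/3.2 = 54.06 MPa.
For a solid circular section σ = 32M/(πd³), so d³ = 32M/(π σ_allow) = 32×6680000/(π×54.06) = 1.259×10^6 mm³.
d = 108.0 mm.

d = 108 mm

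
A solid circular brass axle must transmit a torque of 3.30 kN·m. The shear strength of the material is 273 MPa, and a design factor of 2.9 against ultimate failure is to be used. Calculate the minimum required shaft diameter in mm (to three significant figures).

Allowable shear stress τ_allow = 273/2.9 = 94.14 MPa.
For a solid shaft τ = 16T/(πd³), so d³ = 16T/(π τ_allow) = 16×3300000/(π×94.14) = 178500 mm³.
d = (178500)^(1/3) = 56.31 mm.

d = 56.3 mm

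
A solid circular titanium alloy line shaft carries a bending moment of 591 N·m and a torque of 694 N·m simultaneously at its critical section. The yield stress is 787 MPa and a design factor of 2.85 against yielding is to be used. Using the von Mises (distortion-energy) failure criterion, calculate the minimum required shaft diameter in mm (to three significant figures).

σ_allow = σ_y/n = 787/2.85 = 276.1 MPa.
For a solid shaft σ_b = 32M/(πd³) and τ = 16T/(πd³), so the von Mises stress is σ' = (16/πd³)·√(4M²+3T²).
√(4M²+3T²) = √(4×(591000)² + 3×(694000)²) = 1.686×10^6 N·mm.
d³ = 16×1.686×10^6/(π×276.1) = 31090 mm³.
d = 31.44 mm.

d = 31.4 mm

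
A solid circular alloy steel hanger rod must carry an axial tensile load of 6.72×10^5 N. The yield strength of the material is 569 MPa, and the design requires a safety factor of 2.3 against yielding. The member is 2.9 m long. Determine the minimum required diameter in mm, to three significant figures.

d = 58.8 mm

Allowable stress σ_allow = 569/2.3 = 247.4 MPa.
Required area A = F/σ_allow = 672000/247.4 = 2716 mm².
A = πd²/4 → d = √(4A/π) = 58.81 mm.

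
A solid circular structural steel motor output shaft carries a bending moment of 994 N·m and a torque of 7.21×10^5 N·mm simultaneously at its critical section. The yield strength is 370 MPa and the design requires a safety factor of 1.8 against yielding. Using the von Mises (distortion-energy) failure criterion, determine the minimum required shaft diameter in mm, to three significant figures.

σ_allow = σ_y/n = 370/1.8 = 205.6 MPa.
For a solid shaft σ_b = 32M/(πd³) and τ = 16T/(πd³), so the von Mises stress is σ' = (16/πd³)·√(4M²+3T²).
√(4M²+3T²) = √(4×(994000)² + 3×(721000)²) = 2.348×10^6 N·mm.
d³ = 16×2.348×10^6/(π×205.6) = 58170 mm³.
d = 38.75 mm.

d = 38.7 mm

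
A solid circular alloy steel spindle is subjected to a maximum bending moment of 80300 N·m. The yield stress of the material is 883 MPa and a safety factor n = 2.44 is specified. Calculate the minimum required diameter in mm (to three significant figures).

d = 131 mm

σ_allow = 883/2.44 = 361.9 MPa.
For a solid circular section σ = 32M/(πd³), so d³ = 32M/(π σ_allow) = 32×8.0300×10^7/(π×361.9) = 2.260×10^6 mm³.
d = 131.2 mm.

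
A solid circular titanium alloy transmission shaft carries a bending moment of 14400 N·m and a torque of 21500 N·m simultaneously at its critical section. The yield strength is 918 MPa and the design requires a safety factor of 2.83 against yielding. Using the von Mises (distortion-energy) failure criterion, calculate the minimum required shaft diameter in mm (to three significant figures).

d = 90.4 mm

σ_allow = σ_y/n = 918/2.83 = 324.4 MPa.
For a solid shaft σ_b = 32M/(πd³) and τ = 16T/(πd³), so the von Mises stress is σ' = (16/πd³)·√(4M²+3T²).
√(4M²+3T²) = √(4×(1.440×10^7)² + 3×(2.150×10^7)²) = 4.708×10^7 N·mm.
d³ = 16×4.708×10^7/(π×324.4) = 739100 mm³.
d = 90.41 mm.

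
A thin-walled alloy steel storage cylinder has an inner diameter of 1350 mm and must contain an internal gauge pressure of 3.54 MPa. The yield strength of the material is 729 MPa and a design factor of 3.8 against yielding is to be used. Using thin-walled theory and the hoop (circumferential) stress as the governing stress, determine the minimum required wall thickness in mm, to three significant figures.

t = 12.5 mm

σ_allow = 729/3.8 = 191.8 MPa.
Hoop stress σ_h = pD/(2t), so t = pD/(2σ_allow) = 3.54×1350/(2×191.8) = 12.46 mm.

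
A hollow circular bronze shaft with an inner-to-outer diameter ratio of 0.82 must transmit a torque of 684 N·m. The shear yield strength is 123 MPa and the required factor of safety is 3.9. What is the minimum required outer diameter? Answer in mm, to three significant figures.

d_o = 58.6 mm

τ_allow = 123/3.9 = 31.54 MPa.
For a hollow shaft τ = 16T/[πd_o³(1−k⁴)] with k = 0.82, so 1−k⁴ = 0.5479.
d_o³ = 16T/[π τ_allow (1−k⁴)] = 16×684000/(π×31.54×0.5479) = 201600 mm³.
d_o = 58.64 mm.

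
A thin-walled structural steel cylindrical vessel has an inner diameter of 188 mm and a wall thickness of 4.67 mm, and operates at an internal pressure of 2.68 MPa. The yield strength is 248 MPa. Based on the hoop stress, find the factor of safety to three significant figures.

σ_h = pD/(2t) = 2.68×188/(2×4.67) = 53.94 MPa.
n = 248/53.94 = 4.597.

n = 4.60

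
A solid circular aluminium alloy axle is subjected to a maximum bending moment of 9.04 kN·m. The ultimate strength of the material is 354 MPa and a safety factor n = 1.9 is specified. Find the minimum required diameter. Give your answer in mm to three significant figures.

σ_allow = 354/1.9 = 186.3 MPa.
For a solid circular section σ = 32M/(πd³), so d³ = 32M/(π σ_allow) = 32×9040000/(π×186.3) = 494200 mm³.
d = 79.06 mm.

d = 79.1 mm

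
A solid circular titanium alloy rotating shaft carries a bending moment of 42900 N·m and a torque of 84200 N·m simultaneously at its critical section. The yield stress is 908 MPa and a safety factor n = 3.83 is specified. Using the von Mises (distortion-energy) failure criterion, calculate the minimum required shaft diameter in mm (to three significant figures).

σ_allow = σ_y/n = 908/3.83 = 237.1 MPa.
For a solid shaft σ_b = 32M/(πd³) and τ = 16T/(πd³), so the von Mises stress is σ' = (16/πd³)·√(4M²+3T²).
√(4M²+3T²) = √(4×(4.290×10^7)² + 3×(8.420×10^7)²) = 1.692×10^8 N·mm.
d³ = 16×1.692×10^8/(π×237.1) = 3.635×10^6 mm³.
d = 153.8 mm.

d = 154 mm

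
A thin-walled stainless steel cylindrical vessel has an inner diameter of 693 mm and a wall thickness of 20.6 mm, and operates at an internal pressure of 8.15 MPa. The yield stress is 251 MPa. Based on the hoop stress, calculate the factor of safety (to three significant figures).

n = 1.83

σ_h = pD/(2t) = 8.15×693/(2×20.6) = 137.1 MPa.
n = 251/137.1 = 1.831.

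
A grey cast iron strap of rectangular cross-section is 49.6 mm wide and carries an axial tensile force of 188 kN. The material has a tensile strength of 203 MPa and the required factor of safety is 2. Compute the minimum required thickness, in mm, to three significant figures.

t = 37.3 mm

σ_allow = 203/2 = 101.5 MPa.
Required area A = F/σ_allow = 188000/101.5 = 1852 mm².
t = A/w = 1852/49.6 = 37.34 mm.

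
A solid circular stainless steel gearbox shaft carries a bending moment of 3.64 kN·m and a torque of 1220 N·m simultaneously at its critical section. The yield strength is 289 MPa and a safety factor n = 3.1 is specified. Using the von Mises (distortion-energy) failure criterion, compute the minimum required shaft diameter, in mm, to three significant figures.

σ_allow = σ_y/n = 289/3.1 = 93.23 MPa.
For a solid shaft σ_b = 32M/(πd³) and τ = 16T/(πd³), so the von Mises stress is σ' = (16/πd³)·√(4M²+3T²).
√(4M²+3T²) = √(4×(3.640×10^6)² + 3×(1.220×10^6)²) = 7.580×10^6 N·mm.
d³ = 16×7.580×10^6/(π×93.23) = 414100 mm³.
d = 74.54 mm.

d = 74.5 mm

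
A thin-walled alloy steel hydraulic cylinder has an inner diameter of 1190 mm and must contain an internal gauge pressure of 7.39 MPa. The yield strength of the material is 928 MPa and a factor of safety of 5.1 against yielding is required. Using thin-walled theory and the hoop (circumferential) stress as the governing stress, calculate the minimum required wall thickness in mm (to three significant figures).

σ_allow = 928/5.1 = 182.0 MPa.
Hoop stress σ_h = pD/(2t), so t = pD/(2σ_allow) = 7.39×1190/(2×182.0) = 24.16 mm.

t = 24.2 mm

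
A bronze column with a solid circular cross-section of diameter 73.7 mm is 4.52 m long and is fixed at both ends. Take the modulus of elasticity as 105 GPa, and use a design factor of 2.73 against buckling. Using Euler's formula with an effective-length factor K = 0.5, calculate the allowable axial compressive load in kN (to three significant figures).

P_allow = 108 kN

I = πd⁴/64 = π×73.7⁴/64 = 1.448×10^6 mm⁴.
Effective length L_e = KL = 0.5×4.52 m = 2260 mm.
Euler critical load P_cr = π²EI/L_e² = π²×105000×1.448×10^6/2260² = 293800 N.
P_allow = P_cr/n = 293800/2.73 = 107600 N.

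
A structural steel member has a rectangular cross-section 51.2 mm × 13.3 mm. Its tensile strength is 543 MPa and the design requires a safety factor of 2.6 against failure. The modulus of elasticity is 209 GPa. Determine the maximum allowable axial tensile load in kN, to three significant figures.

σ_allow = 543/2.6 = 208.8 MPa.
A = 51.2×13.3 = 681.0 mm².
F_allow = σ_allow × A = 208.8×681.0 = 142200 N.

F_allow = 142 kN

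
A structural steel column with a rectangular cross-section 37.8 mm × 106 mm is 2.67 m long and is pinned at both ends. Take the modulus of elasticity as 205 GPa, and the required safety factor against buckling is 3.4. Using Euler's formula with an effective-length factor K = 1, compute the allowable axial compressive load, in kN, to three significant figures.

P_allow = 39.8 kN

Buckling occurs about the weak axis: I_min = h·b³/12 = 106×37.8³/12 = 477100 mm⁴ (b = 37.8 mm is the smaller dimension).
Effective length L_e = KL = 1×2.67 m = 2670 mm.
Euler critical load P_cr = π²EI/L_e² = π²×205000×477100/2670² = 135400 N.
P_allow = P_cr/n = 135400/3.4 = 39820 N.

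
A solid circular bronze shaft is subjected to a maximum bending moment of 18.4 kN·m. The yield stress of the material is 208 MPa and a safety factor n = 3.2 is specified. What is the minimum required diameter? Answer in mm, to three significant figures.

d = 142 mm

σ_allow = 208/3.2 = 65.00 MPa.
For a solid circular section σ = 32M/(πd³), so d³ = 32M/(π σ_allow) = 32×1.8400×10^7/(π×65.00) = 2.883×10^6 mm³.
d = 142.3 mm.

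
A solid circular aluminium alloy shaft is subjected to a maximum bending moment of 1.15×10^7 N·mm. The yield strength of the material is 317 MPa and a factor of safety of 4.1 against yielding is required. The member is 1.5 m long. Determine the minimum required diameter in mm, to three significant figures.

σ_allow = 317/4.1 = 77.32 MPa.
For a solid circular section σ = 32M/(πd³), so d³ = 32M/(π σ_allow) = 32×1.1500×10^7/(π×77.32) = 1.515×10^6 mm³.
d = 114.9 mm.

d = 115 mm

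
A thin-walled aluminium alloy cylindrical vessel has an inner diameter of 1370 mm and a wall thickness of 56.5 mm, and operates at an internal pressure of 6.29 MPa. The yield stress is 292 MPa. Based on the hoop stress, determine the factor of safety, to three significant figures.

σ_h = pD/(2t) = 6.29×1370/(2×56.5) = 76.26 MPa.
n = 292/76.26 = 3.829.

n = 3.83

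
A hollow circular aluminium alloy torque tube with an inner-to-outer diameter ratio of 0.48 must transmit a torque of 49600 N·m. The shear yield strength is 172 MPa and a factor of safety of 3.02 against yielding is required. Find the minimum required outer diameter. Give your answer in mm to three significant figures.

τ_allow = 172/3.02 = 56.95 MPa.
For a hollow shaft τ = 16T/[πd_o³(1−k⁴)] with k = 0.48, so 1−k⁴ = 0.9469.
d_o³ = 16T/[π τ_allow (1−k⁴)] = 16×4.9600×10^7/(π×56.95×0.9469) = 4.684×10^6 mm³.
d_o = 167.3 mm.

d_o = 167 mm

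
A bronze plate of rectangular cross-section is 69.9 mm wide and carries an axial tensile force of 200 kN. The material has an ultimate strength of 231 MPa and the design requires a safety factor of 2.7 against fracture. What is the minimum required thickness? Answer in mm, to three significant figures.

t = 33.4 mm

σ_allow = 231/2.7 = 85.56 MPa.
Required area A = F/σ_allow = 200000/85.56 = 2338 mm².
t = A/w = 2338/69.9 = 33.44 mm.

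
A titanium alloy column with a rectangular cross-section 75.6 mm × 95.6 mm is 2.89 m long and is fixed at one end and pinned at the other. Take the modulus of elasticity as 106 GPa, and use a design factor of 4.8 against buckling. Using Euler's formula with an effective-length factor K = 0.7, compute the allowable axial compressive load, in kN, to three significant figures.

P_allow = 183 kN

Buckling occurs about the weak axis: I_min = h·b³/12 = 95.6×75.6³/12 = 3.442×10^6 mm⁴ (b = 75.6 mm is the smaller dimension).
Effective length L_e = KL = 0.7×2.89 m = 2023 mm.
Euler critical load P_cr = π²EI/L_e² = π²×106000×3.442×10^6/2023² = 879900 N.
P_allow = P_cr/n = 879900/4.8 = 183300 N.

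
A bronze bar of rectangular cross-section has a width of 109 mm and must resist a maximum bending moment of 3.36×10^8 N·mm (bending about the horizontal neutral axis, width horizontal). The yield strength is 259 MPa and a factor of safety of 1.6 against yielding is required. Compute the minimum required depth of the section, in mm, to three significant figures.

σ_allow = 259/1.6 = 161.9 MPa.
For a rectangular section σ = 6M/(bh²), so h² = 6M/(b σ_allow) = 6×3.3600×10^8/(109×161.9) = 114300 mm².
h = 338.0 mm.

h = 338 mm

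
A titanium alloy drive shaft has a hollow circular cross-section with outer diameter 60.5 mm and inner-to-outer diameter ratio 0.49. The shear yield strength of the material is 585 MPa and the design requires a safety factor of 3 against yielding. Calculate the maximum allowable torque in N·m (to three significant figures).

τ_allow = 585/3 = 195.0 MPa.
For a hollow shaft T_allow = τ_allow·πd_o³(1−k⁴)/16 with 1−k⁴ = 0.9424, so πd_o³(1−k⁴)/16 = 40970 mm³.
T_allow = 195.0×40970 = 7.990×10^6 N·mm = 7990 N·m.

T_allow = 7990 N·m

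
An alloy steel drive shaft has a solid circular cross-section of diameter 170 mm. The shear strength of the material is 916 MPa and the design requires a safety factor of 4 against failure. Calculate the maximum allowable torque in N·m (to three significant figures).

τ_allow = 916/4 = 229.0 MPa.
For a solid shaft T_allow = τ_allow·πd³/16; πd³/16 = π×170³/16 = 964700 mm³.
T_allow = 229.0×964700 = 2.209×10^8 N·mm = 220900 N·m.

T_allow = 2.21×10^5 N·m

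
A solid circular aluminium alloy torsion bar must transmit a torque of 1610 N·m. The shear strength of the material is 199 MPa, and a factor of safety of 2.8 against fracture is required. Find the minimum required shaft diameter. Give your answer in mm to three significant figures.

Allowable shear stress τ_allow = 199/2.8 = 71.07 MPa.
For a solid shaft τ = 16T/(πd³), so d³ = 16T/(π τ_allow) = 16×1610000/(π×71.07) = 115400 mm³.
d = (115400)^(1/3) = 48.68 mm.

d = 48.7 mm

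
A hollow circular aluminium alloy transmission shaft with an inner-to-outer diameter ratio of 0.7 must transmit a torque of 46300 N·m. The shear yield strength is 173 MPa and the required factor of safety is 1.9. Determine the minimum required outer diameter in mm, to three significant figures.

d_o = 150 mm

τ_allow = 173/1.9 = 91.05 MPa.
For a hollow shaft τ = 16T/[πd_o³(1−k⁴)] with k = 0.7, so 1−k⁴ = 0.7599.
d_o³ = 16T/[π τ_allow (1−k⁴)] = 16×4.6300×10^7/(π×91.05×0.7599) = 3.408×10^6 mm³.
d_o = 150.5 mm.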